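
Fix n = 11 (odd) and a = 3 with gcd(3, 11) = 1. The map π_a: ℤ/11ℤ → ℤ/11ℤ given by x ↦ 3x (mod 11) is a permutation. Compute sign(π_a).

Orbit of 3 under x↦3x: [3, 9, 5, 4, 1]… (length divides ord_11(3)).
3 cycles of lengths [5, 5, 1].
Σ(ℓ_i−1) = 11−3 = 8; sign = (−1)^8 = +1.
The Jacobi symbol (3|11) = +1 (Zolotarev) agrees.

+1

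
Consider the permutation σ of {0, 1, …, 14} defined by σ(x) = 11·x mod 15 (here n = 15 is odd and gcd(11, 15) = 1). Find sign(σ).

-1

Trace 11: π^k(11) = [11, 1] for k=0..1.
The orbit structure of x ↦ 11x mod 15: 10 orbits of sizes [2, 2, 2, 2, 2, 1, 1, 1, 1, 1].
10 cycles on 15: each ℓ→(−1)^(ℓ−1), product (−1)^5 = -1.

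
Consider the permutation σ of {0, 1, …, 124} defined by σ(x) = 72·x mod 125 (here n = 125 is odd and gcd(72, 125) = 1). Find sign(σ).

-1

Trace 116: π^k(116) = [116, 102, 94, 18, 46, 62, 89] for k=0..6.
Cycle lengths of π_72 on ℤ/125ℤ: [100, 20, 4, 1]; 4 cycles in total.
n − c = 125 − 4 = 121; sign = (−1)^121 = -1.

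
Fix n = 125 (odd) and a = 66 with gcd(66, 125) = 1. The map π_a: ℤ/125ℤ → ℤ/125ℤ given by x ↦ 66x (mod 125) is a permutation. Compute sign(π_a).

Orbit of 56 under x↦66x: [56, 71, 61, 26, 91, 6, 21]… (length divides ord_125(66)).
Decompose π into cycles: lengths [25, 25, 25, 25, 5, 5, 5, 5, 1, 1, 1, 1, 1] (13 cycles, including the fixed point 0).
n − c = 125 − 13 = 112; sign = (−1)^112 = +1.

+1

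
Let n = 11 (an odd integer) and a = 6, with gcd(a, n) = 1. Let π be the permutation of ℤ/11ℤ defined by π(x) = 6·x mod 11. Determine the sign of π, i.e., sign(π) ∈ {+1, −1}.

-1

Start at x=9: 9 → 10 → 5 → 8 → 4 → 2 → 1 → … (one orbit).
π_6 has 2 disjoint cycles with lengths [10, 1] on {0,…,10}.
sign(π) = (−1)^{n − #cycles} = (−1)^{11−2} = (−1)^9 = -1.
The Jacobi symbol (6|11) = -1 (Zolotarev) agrees.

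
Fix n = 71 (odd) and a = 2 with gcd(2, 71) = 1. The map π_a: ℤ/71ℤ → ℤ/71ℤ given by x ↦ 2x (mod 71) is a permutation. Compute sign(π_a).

+1

Orbit of 19 under x↦2x: [19, 38, 5, 10, 20, 40, 9]… (length divides ord_71(2)).
π_2 has 3 disjoint cycles with lengths [35, 35, 1] on {0,…,70}.
71 − 3 = 68 transpositions; sign(π) = (−1)^68 = +1.
Check: (2/71) = +1 by Zolotarev.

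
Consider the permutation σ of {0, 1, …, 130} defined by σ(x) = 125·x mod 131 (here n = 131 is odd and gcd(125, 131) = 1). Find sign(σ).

Trace 80: π^k(80) = [80, 44, 129, 12, 59, 39, 28] for k=0..6.
Decompose π into cycles: lengths [65, 65, 1] (3 cycles, including the fixed point 0).
131 − 3 = 128 transpositions; sign(π) = (−1)^128 = +1.
Via Zolotarev, sign(π_{125}) = (125|131) = +1.

+1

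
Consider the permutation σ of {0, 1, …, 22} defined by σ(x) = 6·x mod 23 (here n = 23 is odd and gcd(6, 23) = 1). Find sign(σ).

+1

Start at x=12: 12 → 3 → 18 → 16 → 4 → 1 → 6 → … (one orbit).
π_6 has 3 disjoint cycles with lengths [11, 11, 1] on {0,…,22}.
3 cycles on 23: each ℓ→(−1)^(ℓ−1), product (−1)^20 = +1.
(6|23)_J = +1 (Zolotarev's lemma cross-check).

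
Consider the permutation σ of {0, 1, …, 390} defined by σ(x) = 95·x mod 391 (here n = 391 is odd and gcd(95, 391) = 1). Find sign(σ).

-1

Orbit of 59 under x↦95x: [59, 131, 324, 282, 202, 31, 208]… (length divides ord_391(95)).
π_95 has 6 disjoint cycles with lengths [176, 176, 16, 11, 11, 1] on {0,…,390}.
6 cycles on 391: each ℓ→(−1)^(ℓ−1), product (−1)^385 = -1.
Via Zolotarev, sign(π_{95}) = (95|391) = -1.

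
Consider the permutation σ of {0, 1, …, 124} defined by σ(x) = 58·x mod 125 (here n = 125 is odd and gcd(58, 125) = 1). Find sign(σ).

-1

Start at x=119: 119 → 27 → 66 → 78 → 24 → 17 → 111 → … (one orbit).
Decompose π into cycles: lengths [100, 20, 4, 1] (4 cycles, including the fixed point 0).
Σ(ℓ_i−1) = 125−4 = 121; sign = (−1)^121 = -1.
Check: (58/125) = -1 by Zolotarev.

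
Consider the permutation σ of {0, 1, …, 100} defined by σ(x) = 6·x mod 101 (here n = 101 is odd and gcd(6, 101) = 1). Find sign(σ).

Start at x=14: 14 → 84 → 100 → 95 → 65 → 87 → 17 → … (one orbit).
Cycle type of π: 10×10 + 1; total 11 cycles.
101 − 11 = 90 transpositions; sign(π) = (−1)^90 = +1.

+1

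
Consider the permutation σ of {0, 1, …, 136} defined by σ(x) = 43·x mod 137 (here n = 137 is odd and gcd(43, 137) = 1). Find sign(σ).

-1

Trace 9: π^k(9) = [9, 113, 64, 12, 105, 131, 16] for k=0..6.
Cycle type of π: 136 + 1; total 2 cycles.
137 − 2 = 135 transpositions; sign(π) = (−1)^135 = -1.
Zolotarev: (43|137) = -1, matching the cycle-count sign.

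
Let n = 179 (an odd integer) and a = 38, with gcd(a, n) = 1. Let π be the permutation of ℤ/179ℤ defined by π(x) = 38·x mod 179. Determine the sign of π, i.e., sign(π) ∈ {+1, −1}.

Orbit of 16 under x↦38x: [16, 71, 13, 136, 156, 21, 82]… (length divides ord_179(38)).
π_38 has 2 disjoint cycles with lengths [178, 1] on {0,…,178}.
n − c = 179 − 2 = 177; sign = (−1)^177 = -1.

-1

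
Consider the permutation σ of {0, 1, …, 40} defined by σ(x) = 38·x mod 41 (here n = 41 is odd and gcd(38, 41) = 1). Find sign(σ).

-1

Start at x=14: 14 → 40 → 3 → 32 → 27 → 1 → 38 → … (one orbit).
π_38 has 6 disjoint cycles with lengths [8, 8, 8, 8, 8, 1] on {0,…,40}.
With 6 cycles on 41 points, sign = (−1)^{41−6} = -1.
Via Zolotarev, sign(π_{38}) = (38|41) = -1.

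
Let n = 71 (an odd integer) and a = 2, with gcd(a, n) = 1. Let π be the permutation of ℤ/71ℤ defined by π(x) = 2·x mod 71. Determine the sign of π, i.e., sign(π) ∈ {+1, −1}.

+1

Orbit of 37 under x↦2x: [37, 3, 6, 12, 24, 48, 25]… (length divides ord_71(2)).
Decompose π into cycles: lengths [35, 35, 1] (3 cycles, including the fixed point 0).
sign(π) = (−1)^{n − #cycles} = (−1)^{71−3} = (−1)^68 = +1.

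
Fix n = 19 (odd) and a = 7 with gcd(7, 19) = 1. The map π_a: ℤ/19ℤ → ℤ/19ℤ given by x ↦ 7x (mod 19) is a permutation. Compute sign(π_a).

Orbit of 1 under x↦7x: [1, 7, 11]… (length divides ord_19(7)).
Cycle lengths of π_7 on ℤ/19ℤ: [3, 3, 3, 3, 3, 3, 1]; 7 cycles in total.
sign(π) = (−1)^{n − #cycles} = (−1)^{19−7} = (−1)^12 = +1.
The Jacobi symbol (7|19) = +1 (Zolotarev) agrees.

+1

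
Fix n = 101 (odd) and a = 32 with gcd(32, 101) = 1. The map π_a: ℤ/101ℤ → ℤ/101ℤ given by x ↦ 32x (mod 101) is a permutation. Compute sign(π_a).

-1

Orbit of 57 under x↦32x: [57, 6, 91, 84, 62, 65, 60]… (length divides ord_101(32)).
6 cycles of lengths [20, 20, 20, 20, 20, 1].
Σ(ℓ_i−1) = 101−6 = 95; sign = (−1)^95 = -1.
(32|101)_J = -1 (Zolotarev's lemma cross-check).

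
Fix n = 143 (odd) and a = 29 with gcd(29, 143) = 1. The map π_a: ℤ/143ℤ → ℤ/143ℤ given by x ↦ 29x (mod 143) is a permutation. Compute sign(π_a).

-1

Start at x=61: 61 → 53 → 107 → 100 → 40 → 16 → 35 → … (one orbit).
Cycle lengths of π_29 on ℤ/143ℤ: [30, 30, 30, 30, 10, 3, 3, 3, 3, 1]; 10 cycles in total.
Σ(ℓ_i−1) = 143−10 = 133; sign = (−1)^133 = -1.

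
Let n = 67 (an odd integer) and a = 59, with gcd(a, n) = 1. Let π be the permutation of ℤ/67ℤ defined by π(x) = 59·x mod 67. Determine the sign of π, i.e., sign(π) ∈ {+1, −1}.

+1

Orbit of 59 under x↦59x: [59, 64, 24, 9, 62, 40, 15]… (length divides ord_67(59)).
π_59 has 7 disjoint cycles with lengths [11, 11, 11, 11, 11, 11, 1] on {0,…,66}.
Σ(ℓ_i−1) = 67−7 = 60; sign = (−1)^60 = +1.
(59|67)_J = +1 (Zolotarev's lemma cross-check).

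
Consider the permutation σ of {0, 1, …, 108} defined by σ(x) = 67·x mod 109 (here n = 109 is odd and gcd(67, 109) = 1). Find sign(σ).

Orbit of 55 under x↦67x: [55, 88, 10, 16, 91, 102, 76]… (length divides ord_109(67)).
π_67 has 2 disjoint cycles with lengths [108, 1] on {0,…,108}.
109 − 2 = 107 transpositions; sign(π) = (−1)^107 = -1.
Zolotarev: (67|109) = -1, matching the cycle-count sign.

-1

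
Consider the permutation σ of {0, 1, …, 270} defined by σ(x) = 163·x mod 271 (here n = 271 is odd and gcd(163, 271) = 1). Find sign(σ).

+1

Orbit of 35 under x↦163x: [35, 14, 114, 154, 170, 68, 244]… (length divides ord_271(163)).
3 cycles of lengths [135, 135, 1].
sign(π) = (−1)^{n − #cycles} = (−1)^{271−3} = (−1)^268 = +1.
Via Zolotarev, sign(π_{163}) = (163|271) = +1.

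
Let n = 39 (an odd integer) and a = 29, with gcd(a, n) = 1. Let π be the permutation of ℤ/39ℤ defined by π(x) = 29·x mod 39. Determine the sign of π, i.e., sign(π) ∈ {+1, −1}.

-1

Trace 1: π^k(1) = [1, 29, 22, 14, 16, 35] for k=0..5.
Decompose π into cycles: lengths [6, 6, 6, 6, 3, 3, 3, 3, 2, 1] (10 cycles, including the fixed point 0).
39 − 10 = 29 transpositions; sign(π) = (−1)^29 = -1.
The Jacobi symbol (29|39) = -1 (Zolotarev) agrees.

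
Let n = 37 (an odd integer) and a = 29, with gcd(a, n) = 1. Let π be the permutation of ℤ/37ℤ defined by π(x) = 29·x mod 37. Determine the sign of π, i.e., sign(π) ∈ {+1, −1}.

-1

Orbit of 29 under x↦29x: [29, 27, 6, 26, 14, 36, 8]… (length divides ord_37(29)).
π_29 has 4 disjoint cycles with lengths [12, 12, 12, 1] on {0,…,36}.
sign(π) = (−1)^{n − #cycles} = (−1)^{37−4} = (−1)^33 = -1.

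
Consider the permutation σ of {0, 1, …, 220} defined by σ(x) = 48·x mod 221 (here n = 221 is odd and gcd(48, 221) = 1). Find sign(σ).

Start at x=1: 1 → 48 → 94 → 92 → 217 → 29 → 66 → … (one orbit).
Decompose π into cycles: lengths [48, 48, 48, 48, 16, 3, 3, 3, 3, 1] (10 cycles, including the fixed point 0).
10 cycles on 221: each ℓ→(−1)^(ℓ−1), product (−1)^211 = -1.

-1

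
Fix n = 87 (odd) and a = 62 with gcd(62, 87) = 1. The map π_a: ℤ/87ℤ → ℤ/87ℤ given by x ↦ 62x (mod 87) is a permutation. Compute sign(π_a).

Trace 35: π^k(35) = [35, 82, 38, 7, 86, 25, 71] for k=0..6.
The orbit structure of x ↦ 62x mod 87: 8 orbits of sizes [14, 14, 14, 14, 14, 14, 2, 1].
With 8 cycles on 87 points, sign = (−1)^{87−8} = -1.
Zolotarev: (62|87) = -1, matching the cycle-count sign.

-1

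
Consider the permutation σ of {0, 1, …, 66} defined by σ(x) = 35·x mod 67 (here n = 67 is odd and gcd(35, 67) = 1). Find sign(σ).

+1

Start at x=62: 62 → 26 → 39 → 25 → 4 → 6 → 9 → … (one orbit).
The orbit structure of x ↦ 35x mod 67: 3 orbits of sizes [33, 33, 1].
sign(π) = (−1)^{n − #cycles} = (−1)^{67−3} = (−1)^64 = +1.
Zolotarev: (35|67) = +1, matching the cycle-count sign.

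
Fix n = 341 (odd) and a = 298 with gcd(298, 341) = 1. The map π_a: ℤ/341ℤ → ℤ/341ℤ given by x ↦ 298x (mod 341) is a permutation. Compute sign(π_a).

Start at x=221: 221 → 45 → 111 → 1 → 298 → 144 → 287 → … (one orbit).
Cycle lengths of π_298 on ℤ/341ℤ: [15, 15, 15, 15, 15, 15, 15, 15, 15, 15, 15, 15, 15, 15, 15, 15, 15, 15, 15, 15, 15, 15, 1, 1, 1, 1, 1, 1, 1, 1, 1, 1, 1]; 33 cycles in total.
Σ(ℓ_i−1) = 341−33 = 308; sign = (−1)^308 = +1.

+1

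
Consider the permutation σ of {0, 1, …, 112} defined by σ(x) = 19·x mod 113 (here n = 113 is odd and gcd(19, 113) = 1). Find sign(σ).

-1

Trace 56: π^k(56) = [56, 47, 102, 17, 97, 35, 100] for k=0..6.
The orbit structure of x ↦ 19x mod 113: 2 orbits of sizes [112, 1].
With 2 cycles on 113 points, sign = (−1)^{113−2} = -1.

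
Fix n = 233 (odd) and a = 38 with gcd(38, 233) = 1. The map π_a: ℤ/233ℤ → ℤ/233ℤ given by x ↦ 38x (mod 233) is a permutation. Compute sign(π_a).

Start at x=71: 71 → 135 → 4 → 152 → 184 → 2 → 76 → … (one orbit).
The orbit structure of x ↦ 38x mod 233: 9 orbits of sizes [29, 29, 29, 29, 29, 29, 29, 29, 1].
n − c = 233 − 9 = 224; sign = (−1)^224 = +1.
The Jacobi symbol (38|233) = +1 (Zolotarev) agrees.

+1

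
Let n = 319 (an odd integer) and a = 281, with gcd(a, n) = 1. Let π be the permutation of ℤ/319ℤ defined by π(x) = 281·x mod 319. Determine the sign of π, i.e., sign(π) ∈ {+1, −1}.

Trace 252: π^k(252) = [252, 313, 228, 268, 24, 45, 204] for k=0..6.
Decompose π into cycles: lengths [70, 70, 70, 70, 10, 7, 7, 7, 7, 1] (10 cycles, including the fixed point 0).
n − c = 319 − 10 = 309; sign = (−1)^309 = -1.

-1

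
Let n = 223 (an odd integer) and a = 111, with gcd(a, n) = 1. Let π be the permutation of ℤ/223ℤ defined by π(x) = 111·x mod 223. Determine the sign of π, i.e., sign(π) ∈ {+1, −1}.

-1

Start at x=13: 13 → 105 → 59 → 82 → 182 → 132 → 157 → … (one orbit).
The orbit structure of x ↦ 111x mod 223: 4 orbits of sizes [74, 74, 74, 1].
With 4 cycles on 223 points, sign = (−1)^{223−4} = -1.
The Jacobi symbol (111|223) = -1 (Zolotarev) agrees.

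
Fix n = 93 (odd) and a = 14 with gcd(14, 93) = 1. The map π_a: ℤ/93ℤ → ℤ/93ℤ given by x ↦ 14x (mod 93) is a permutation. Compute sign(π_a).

Orbit of 47 under x↦14x: [47, 7, 5, 70, 50, 49, 35]… (length divides ord_93(14)).
Decompose π into cycles: lengths [30, 30, 15, 15, 2, 1] (6 cycles, including the fixed point 0).
93 − 6 = 87 transpositions; sign(π) = (−1)^87 = -1.

-1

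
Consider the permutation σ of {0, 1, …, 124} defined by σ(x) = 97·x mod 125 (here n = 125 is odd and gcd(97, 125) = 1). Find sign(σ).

-1

Trace 44: π^k(44) = [44, 18, 121, 112, 114, 58, 1] for k=0..6.
Cycle type of π: 100 + 20 + 4 + 1; total 4 cycles.
125 − 4 = 121 transpositions; sign(π) = (−1)^121 = -1.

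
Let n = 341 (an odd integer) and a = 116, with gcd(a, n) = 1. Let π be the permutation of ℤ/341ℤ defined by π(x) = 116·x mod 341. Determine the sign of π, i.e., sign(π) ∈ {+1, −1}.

Orbit of 1 under x↦116x: [1, 116, 157, 139, 97, 340, 225]… (length divides ord_341(116)).
Decompose π into cycles: lengths [10, 10, 10, 10, 10, 10, 10, 10, 10, 10, 10, 10, 10, 10, 10, 10, 10, 10, 10, 10, 10, 10, 10, 10, 10, 10, 10, 10, 10, 10, 10, 10, 10, 10, 1] (35 cycles, including the fixed point 0).
With 35 cycles on 341 points, sign = (−1)^{341−35} = +1.
Zolotarev: (116|341) = +1, matching the cycle-count sign.

+1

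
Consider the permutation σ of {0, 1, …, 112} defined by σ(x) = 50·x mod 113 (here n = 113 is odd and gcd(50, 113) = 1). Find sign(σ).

+1

Start at x=83: 83 → 82 → 32 → 18 → 109 → 26 → 57 → … (one orbit).
3 cycles of lengths [56, 56, 1].
With 3 cycles on 113 points, sign = (−1)^{113−3} = +1.
The Jacobi symbol (50|113) = +1 (Zolotarev) agrees.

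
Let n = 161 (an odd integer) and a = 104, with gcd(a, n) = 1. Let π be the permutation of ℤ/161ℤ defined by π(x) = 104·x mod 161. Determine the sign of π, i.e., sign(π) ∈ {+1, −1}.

Trace 62: π^k(62) = [62, 8, 27, 71, 139, 127, 6] for k=0..6.
The orbit structure of x ↦ 104x mod 161: 12 orbits of sizes [22, 22, 22, 22, 22, 22, 11, 11, 2, 2, 2, 1].
Σ(ℓ_i−1) = 161−12 = 149; sign = (−1)^149 = -1.
Via Zolotarev, sign(π_{104}) = (104|161) = -1.

-1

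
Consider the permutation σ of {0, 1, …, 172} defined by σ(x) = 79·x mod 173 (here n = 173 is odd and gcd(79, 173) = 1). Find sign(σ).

-1

Start at x=80: 80 → 92 → 2 → 158 → 26 → 151 → 165 → … (one orbit).
π_79 has 2 disjoint cycles with lengths [172, 1] on {0,…,172}.
With 2 cycles on 173 points, sign = (−1)^{173−2} = -1.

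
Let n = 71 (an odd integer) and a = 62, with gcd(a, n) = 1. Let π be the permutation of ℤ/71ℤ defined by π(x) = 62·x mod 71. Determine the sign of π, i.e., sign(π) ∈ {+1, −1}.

Orbit of 66 under x↦62x: [66, 45, 21, 24, 68, 27, 41]… (length divides ord_71(62)).
Decompose π into cycles: lengths [70, 1] (2 cycles, including the fixed point 0).
2 cycles on 71: each ℓ→(−1)^(ℓ−1), product (−1)^69 = -1.

-1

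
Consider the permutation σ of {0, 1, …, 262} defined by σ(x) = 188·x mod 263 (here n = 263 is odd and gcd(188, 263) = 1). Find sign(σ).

-1

Trace 104: π^k(104) = [104, 90, 88, 238, 34, 80, 49] for k=0..6.
π_188 has 2 disjoint cycles with lengths [262, 1] on {0,…,262}.
sign(π) = (−1)^{n − #cycles} = (−1)^{263−2} = (−1)^261 = -1.
Check: (188/263) = -1 by Zolotarev.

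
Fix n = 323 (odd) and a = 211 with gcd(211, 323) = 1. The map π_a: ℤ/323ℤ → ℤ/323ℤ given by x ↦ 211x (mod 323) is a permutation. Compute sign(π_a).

Orbit of 30 under x↦211x: [30, 193, 25, 107, 290, 143, 134]… (length divides ord_323(211)).
Cycle lengths of π_211 on ℤ/323ℤ: [144, 144, 18, 16, 1]; 5 cycles in total.
n − c = 323 − 5 = 318; sign = (−1)^318 = +1.
Check: (211/323) = +1 by Zolotarev.

+1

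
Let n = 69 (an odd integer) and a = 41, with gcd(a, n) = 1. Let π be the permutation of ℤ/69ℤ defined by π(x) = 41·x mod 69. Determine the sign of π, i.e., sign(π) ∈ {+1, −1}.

Trace 2: π^k(2) = [2, 13, 50, 49, 8, 52, 62] for k=0..6.
6 cycles of lengths [22, 22, 11, 11, 2, 1].
n − c = 69 − 6 = 63; sign = (−1)^63 = -1.
Zolotarev: (41|69) = -1, matching the cycle-count sign.

-1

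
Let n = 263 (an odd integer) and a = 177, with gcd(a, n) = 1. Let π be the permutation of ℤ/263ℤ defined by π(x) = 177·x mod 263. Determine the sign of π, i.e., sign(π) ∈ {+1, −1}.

-1

Trace 244: π^k(244) = [244, 56, 181, 214, 6, 10, 192] for k=0..6.
Cycle lengths of π_177 on ℤ/263ℤ: [262, 1]; 2 cycles in total.
sign(π) = (−1)^{n − #cycles} = (−1)^{263−2} = (−1)^261 = -1.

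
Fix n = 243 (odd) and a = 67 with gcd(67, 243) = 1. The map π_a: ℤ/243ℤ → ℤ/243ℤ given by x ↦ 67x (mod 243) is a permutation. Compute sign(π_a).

+1

Orbit of 64 under x↦67x: [64, 157, 70, 73, 31, 133, 163]… (length divides ord_243(67)).
Cycle type of π: 81×2 + 27×2 + 9×2 + 3×2 + 1×3; total 11 cycles.
With 11 cycles on 243 points, sign = (−1)^{243−11} = +1.
(67|243)_J = +1 (Zolotarev's lemma cross-check).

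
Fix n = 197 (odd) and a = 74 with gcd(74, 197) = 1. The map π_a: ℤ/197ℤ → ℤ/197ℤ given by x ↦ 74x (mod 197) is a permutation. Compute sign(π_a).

Trace 34: π^k(34) = [34, 152, 19, 27, 28, 102, 62] for k=0..6.
2 cycles of lengths [196, 1].
Σ(ℓ_i−1) = 197−2 = 195; sign = (−1)^195 = -1.

-1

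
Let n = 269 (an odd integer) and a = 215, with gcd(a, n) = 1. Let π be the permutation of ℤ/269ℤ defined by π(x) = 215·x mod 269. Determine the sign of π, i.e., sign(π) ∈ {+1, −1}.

Start at x=67: 67 → 148 → 78 → 92 → 143 → 79 → 38 → … (one orbit).
Cycle lengths of π_215 on ℤ/269ℤ: [134, 134, 1]; 3 cycles in total.
Σ(ℓ_i−1) = 269−3 = 266; sign = (−1)^266 = +1.
(215|269)_J = +1 (Zolotarev's lemma cross-check).

+1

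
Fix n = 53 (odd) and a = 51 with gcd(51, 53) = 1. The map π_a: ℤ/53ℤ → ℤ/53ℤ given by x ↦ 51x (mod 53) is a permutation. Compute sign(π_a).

-1

Trace 37: π^k(37) = [37, 32, 42, 22, 9, 35, 36] for k=0..6.
Cycle type of π: 52 + 1; total 2 cycles.
With 2 cycles on 53 points, sign = (−1)^{53−2} = -1.
The Jacobi symbol (51|53) = -1 (Zolotarev) agrees.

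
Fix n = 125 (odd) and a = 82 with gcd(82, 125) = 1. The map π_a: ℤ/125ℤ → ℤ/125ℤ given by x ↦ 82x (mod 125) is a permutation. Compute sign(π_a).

-1

Start at x=26: 26 → 7 → 74 → 68 → 76 → 107 → 24 → … (one orbit).
The orbit structure of x ↦ 82x mod 125: 12 orbits of sizes [20, 20, 20, 20, 20, 4, 4, 4, 4, 4, 4, 1].
12 cycles on 125: each ℓ→(−1)^(ℓ−1), product (−1)^113 = -1.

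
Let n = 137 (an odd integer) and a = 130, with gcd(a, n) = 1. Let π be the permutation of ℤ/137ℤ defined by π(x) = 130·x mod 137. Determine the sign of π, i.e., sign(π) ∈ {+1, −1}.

+1

Orbit of 56 under x↦130x: [56, 19, 4, 109, 59, 135, 14]… (length divides ord_137(130)).
The orbit structure of x ↦ 130x mod 137: 3 orbits of sizes [68, 68, 1].
Σ(ℓ_i−1) = 137−3 = 134; sign = (−1)^134 = +1.
Zolotarev: (130|137) = +1, matching the cycle-count sign.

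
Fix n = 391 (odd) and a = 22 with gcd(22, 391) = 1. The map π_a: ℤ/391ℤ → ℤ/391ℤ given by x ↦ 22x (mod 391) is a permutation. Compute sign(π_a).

Orbit of 114 under x↦22x: [114, 162, 45, 208, 275, 185, 160]… (length divides ord_391(22)).
Decompose π into cycles: lengths [16, 16, 16, 16, 16, 16, 16, 16, 16, 16, 16, 16, 16, 16, 16, 16, 16, 16, 16, 16, 16, 16, 16, 2, 2, 2, 2, 2, 2, 2, 2, 2, 2, 2, 1] (35 cycles, including the fixed point 0).
n − c = 391 − 35 = 356; sign = (−1)^356 = +1.
Check: (22/391) = +1 by Zolotarev.

+1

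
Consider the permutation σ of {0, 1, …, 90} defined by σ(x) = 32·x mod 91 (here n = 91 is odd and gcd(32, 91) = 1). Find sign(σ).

-1

Orbit of 32 under x↦32x: [32, 23, 8, 74, 2, 64, 46]… (length divides ord_91(32)).
Cycle lengths of π_32 on ℤ/91ℤ: [12, 12, 12, 12, 12, 12, 12, 3, 3, 1]; 10 cycles in total.
sign(π) = (−1)^{n − #cycles} = (−1)^{91−10} = (−1)^81 = -1.
The Jacobi symbol (32|91) = -1 (Zolotarev) agrees.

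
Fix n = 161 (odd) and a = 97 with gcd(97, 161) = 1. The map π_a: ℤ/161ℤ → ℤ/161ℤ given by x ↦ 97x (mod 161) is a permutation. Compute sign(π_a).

+1

Start at x=78: 78 → 160 → 64 → 90 → 36 → 111 → 141 → … (one orbit).
π_97 has 11 disjoint cycles with lengths [22, 22, 22, 22, 22, 22, 22, 2, 2, 2, 1] on {0,…,160}.
11 cycles on 161: each ℓ→(−1)^(ℓ−1), product (−1)^150 = +1.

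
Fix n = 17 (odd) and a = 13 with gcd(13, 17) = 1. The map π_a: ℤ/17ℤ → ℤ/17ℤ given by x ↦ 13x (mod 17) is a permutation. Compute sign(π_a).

Start at x=13: 13 → 16 → 4 → 1 → 13 (one orbit).
The orbit structure of x ↦ 13x mod 17: 5 orbits of sizes [4, 4, 4, 4, 1].
17 − 5 = 12 transpositions; sign(π) = (−1)^12 = +1.

+1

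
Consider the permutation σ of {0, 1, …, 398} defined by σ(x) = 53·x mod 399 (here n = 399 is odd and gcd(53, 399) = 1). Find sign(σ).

Orbit of 25 under x↦53x: [25, 128, 1, 53, 16, 50, 256]… (length divides ord_399(53)).
Decompose π into cycles: lengths [18, 18, 18, 18, 18, 18, 18, 18, 18, 18, 18, 18, 18, 18, 18, 18, 18, 18, 18, 18, 18, 6, 6, 3, 3, 2, 1] (27 cycles, including the fixed point 0).
n − c = 399 − 27 = 372; sign = (−1)^372 = +1.
Via Zolotarev, sign(π_{53}) = (53|399) = +1.

+1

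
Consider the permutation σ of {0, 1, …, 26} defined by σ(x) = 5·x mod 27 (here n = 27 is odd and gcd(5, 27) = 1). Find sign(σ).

-1

Orbit of 10 under x↦5x: [10, 23, 7, 8, 13, 11, 1]… (length divides ord_27(5)).
Decompose π into cycles: lengths [18, 6, 2, 1] (4 cycles, including the fixed point 0).
27 − 4 = 23 transpositions; sign(π) = (−1)^23 = -1.
Zolotarev: (5|27) = -1, matching the cycle-count sign.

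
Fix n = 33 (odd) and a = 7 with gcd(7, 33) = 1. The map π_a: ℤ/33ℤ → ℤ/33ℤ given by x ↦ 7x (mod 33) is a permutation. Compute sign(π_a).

-1

Orbit of 19 under x↦7x: [19, 1, 7, 16, 13, 25, 10]… (length divides ord_33(7)).
Cycle lengths of π_7 on ℤ/33ℤ: [10, 10, 10, 1, 1, 1]; 6 cycles in total.
sign(π) = (−1)^{n − #cycles} = (−1)^{33−6} = (−1)^27 = -1.
Zolotarev: (7|33) = -1, matching the cycle-count sign.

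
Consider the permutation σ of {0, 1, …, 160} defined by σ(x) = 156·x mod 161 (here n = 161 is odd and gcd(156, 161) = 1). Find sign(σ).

+1

Start at x=8: 8 → 121 → 39 → 127 → 9 → 116 → 64 → … (one orbit).
Cycle type of π: 33×4 + 11×2 + 3×2 + 1; total 9 cycles.
Σ(ℓ_i−1) = 161−9 = 152; sign = (−1)^152 = +1.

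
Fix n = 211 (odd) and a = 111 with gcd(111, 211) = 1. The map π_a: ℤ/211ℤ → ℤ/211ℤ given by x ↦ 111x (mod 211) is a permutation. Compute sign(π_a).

Orbit of 156 under x↦111x: [156, 14, 77, 107, 61, 19, 210]… (length divides ord_211(111)).
Decompose π into cycles: lengths [30, 30, 30, 30, 30, 30, 30, 1] (8 cycles, including the fixed point 0).
n − c = 211 − 8 = 203; sign = (−1)^203 = -1.

-1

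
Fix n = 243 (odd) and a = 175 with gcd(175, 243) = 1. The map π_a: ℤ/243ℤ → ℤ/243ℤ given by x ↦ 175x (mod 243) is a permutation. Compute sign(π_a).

Trace 229: π^k(229) = [229, 223, 145, 103, 43, 235, 58] for k=0..6.
π_175 has 11 disjoint cycles with lengths [81, 81, 27, 27, 9, 9, 3, 3, 1, 1, 1] on {0,…,242}.
sign(π) = (−1)^{n − #cycles} = (−1)^{243−11} = (−1)^232 = +1.

+1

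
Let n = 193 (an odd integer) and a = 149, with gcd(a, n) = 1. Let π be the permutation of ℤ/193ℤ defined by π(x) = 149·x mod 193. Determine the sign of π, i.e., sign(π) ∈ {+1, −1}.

-1

Start at x=146: 146 → 138 → 104 → 56 → 45 → 143 → 77 → … (one orbit).
Decompose π into cycles: lengths [192, 1] (2 cycles, including the fixed point 0).
Σ(ℓ_i−1) = 193−2 = 191; sign = (−1)^191 = -1.
Via Zolotarev, sign(π_{149}) = (149|193) = -1.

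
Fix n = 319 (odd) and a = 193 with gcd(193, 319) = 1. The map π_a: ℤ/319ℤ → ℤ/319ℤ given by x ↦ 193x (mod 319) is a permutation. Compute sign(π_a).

Orbit of 293 under x↦193x: [293, 86, 10, 16, 217, 92, 211]… (length divides ord_319(193)).
5 cycles of lengths [140, 140, 28, 10, 1].
5 cycles on 319: each ℓ→(−1)^(ℓ−1), product (−1)^314 = +1.
The Jacobi symbol (193|319) = +1 (Zolotarev) agrees.

+1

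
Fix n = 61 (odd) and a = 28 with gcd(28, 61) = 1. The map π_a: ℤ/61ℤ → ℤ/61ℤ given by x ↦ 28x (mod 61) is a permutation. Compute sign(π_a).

Orbit of 9 under x↦28x: [9, 8, 41, 50, 58, 38, 27]… (length divides ord_61(28)).
Cycle type of π: 20×3 + 1; total 4 cycles.
4 cycles on 61: each ℓ→(−1)^(ℓ−1), product (−1)^57 = -1.
The Jacobi symbol (28|61) = -1 (Zolotarev) agrees.

-1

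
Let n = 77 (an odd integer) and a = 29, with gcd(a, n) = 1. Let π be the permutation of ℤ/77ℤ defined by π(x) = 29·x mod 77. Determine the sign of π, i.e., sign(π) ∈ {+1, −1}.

-1

Start at x=15: 15 → 50 → 64 → 8 → 1 → 29 → 71 → … (one orbit).
Cycle type of π: 10×7 + 1×7; total 14 cycles.
77 − 14 = 63 transpositions; sign(π) = (−1)^63 = -1.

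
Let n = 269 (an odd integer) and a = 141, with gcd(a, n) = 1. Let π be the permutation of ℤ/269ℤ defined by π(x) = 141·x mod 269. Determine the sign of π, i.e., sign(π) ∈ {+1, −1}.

-1

Orbit of 86 under x↦141x: [86, 21, 2, 13, 219, 213, 174]… (length divides ord_269(141)).
Decompose π into cycles: lengths [268, 1] (2 cycles, including the fixed point 0).
With 2 cycles on 269 points, sign = (−1)^{269−2} = -1.
Zolotarev: (141|269) = -1, matching the cycle-count sign.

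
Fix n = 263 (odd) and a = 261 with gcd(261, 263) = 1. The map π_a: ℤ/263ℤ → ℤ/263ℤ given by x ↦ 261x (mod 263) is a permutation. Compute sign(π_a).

Start at x=145: 145 → 236 → 54 → 155 → 216 → 94 → 75 → … (one orbit).
Decompose π into cycles: lengths [262, 1] (2 cycles, including the fixed point 0).
sign(π) = (−1)^{n − #cycles} = (−1)^{263−2} = (−1)^261 = -1.

-1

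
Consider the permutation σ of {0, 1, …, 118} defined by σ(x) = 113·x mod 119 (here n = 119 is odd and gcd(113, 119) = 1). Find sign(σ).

Start at x=15: 15 → 29 → 64 → 92 → 43 → 99 → 1 → … (one orbit).
π_113 has 14 disjoint cycles with lengths [16, 16, 16, 16, 16, 16, 16, 1, 1, 1, 1, 1, 1, 1] on {0,…,118}.
With 14 cycles on 119 points, sign = (−1)^{119−14} = -1.

-1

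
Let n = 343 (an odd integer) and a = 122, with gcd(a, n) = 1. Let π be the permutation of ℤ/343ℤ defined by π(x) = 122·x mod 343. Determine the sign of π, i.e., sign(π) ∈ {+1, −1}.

-1

Orbit of 186 under x↦122x: [186, 54, 71, 87, 324, 83, 179]… (length divides ord_343(122)).
4 cycles of lengths [294, 42, 6, 1].
4 cycles on 343: each ℓ→(−1)^(ℓ−1), product (−1)^339 = -1.
Zolotarev: (122|343) = -1, matching the cycle-count sign.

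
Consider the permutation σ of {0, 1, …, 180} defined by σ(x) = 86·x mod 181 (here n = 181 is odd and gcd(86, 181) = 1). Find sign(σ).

Trace 7: π^k(7) = [7, 59, 6, 154, 31, 132, 130] for k=0..6.
The orbit structure of x ↦ 86x mod 181: 4 orbits of sizes [60, 60, 60, 1].
181 − 4 = 177 transpositions; sign(π) = (−1)^177 = -1.
Zolotarev: (86|181) = -1, matching the cycle-count sign.

-1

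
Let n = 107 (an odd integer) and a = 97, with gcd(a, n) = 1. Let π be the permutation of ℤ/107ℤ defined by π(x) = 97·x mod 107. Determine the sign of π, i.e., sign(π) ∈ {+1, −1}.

Start at x=36: 36 → 68 → 69 → 59 → 52 → 15 → 64 → … (one orbit).
π_97 has 2 disjoint cycles with lengths [106, 1] on {0,…,106}.
107 − 2 = 105 transpositions; sign(π) = (−1)^105 = -1.

-1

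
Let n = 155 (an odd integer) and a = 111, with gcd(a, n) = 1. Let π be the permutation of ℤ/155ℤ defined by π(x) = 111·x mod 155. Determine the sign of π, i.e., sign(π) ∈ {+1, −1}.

Start at x=71: 71 → 131 → 126 → 36 → 121 → 101 → 51 → … (one orbit).
Cycle lengths of π_111 on ℤ/155ℤ: [15, 15, 15, 15, 15, 15, 15, 15, 15, 15, 1, 1, 1, 1, 1]; 15 cycles in total.
sign(π) = (−1)^{n − #cycles} = (−1)^{155−15} = (−1)^140 = +1.

+1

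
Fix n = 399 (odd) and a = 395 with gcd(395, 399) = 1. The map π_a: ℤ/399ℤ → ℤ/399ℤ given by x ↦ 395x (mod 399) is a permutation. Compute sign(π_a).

-1

Orbit of 143 under x↦395x: [143, 226, 293, 25, 299, 1, 395]… (length divides ord_399(395)).
Decompose π into cycles: lengths [18, 18, 18, 18, 18, 18, 18, 18, 18, 18, 18, 18, 18, 18, 18, 18, 18, 18, 18, 18, 18, 6, 6, 6, 2, 1] (26 cycles, including the fixed point 0).
399 − 26 = 373 transpositions; sign(π) = (−1)^373 = -1.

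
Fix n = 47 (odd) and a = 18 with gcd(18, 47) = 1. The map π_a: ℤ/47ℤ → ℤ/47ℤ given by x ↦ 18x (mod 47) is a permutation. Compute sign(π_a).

+1

Orbit of 32 under x↦18x: [32, 12, 28, 34, 1, 18, 42]… (length divides ord_47(18)).
Cycle lengths of π_18 on ℤ/47ℤ: [23, 23, 1]; 3 cycles in total.
sign(π) = (−1)^{n − #cycles} = (−1)^{47−3} = (−1)^44 = +1.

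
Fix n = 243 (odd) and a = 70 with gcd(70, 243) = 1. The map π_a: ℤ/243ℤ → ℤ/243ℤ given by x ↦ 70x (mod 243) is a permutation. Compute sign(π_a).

Trace 208: π^k(208) = [208, 223, 58, 172, 133, 76, 217] for k=0..6.
Decompose π into cycles: lengths [81, 81, 27, 27, 9, 9, 3, 3, 1, 1, 1] (11 cycles, including the fixed point 0).
11 cycles on 243: each ℓ→(−1)^(ℓ−1), product (−1)^232 = +1.
The Jacobi symbol (70|243) = +1 (Zolotarev) agrees.

+1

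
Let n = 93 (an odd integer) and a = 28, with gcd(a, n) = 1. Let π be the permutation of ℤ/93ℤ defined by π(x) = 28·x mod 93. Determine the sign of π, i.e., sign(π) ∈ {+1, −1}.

+1

Orbit of 70 under x↦28x: [70, 7, 10, 1, 28, 40, 4]… (length divides ord_93(28)).
The orbit structure of x ↦ 28x mod 93: 9 orbits of sizes [15, 15, 15, 15, 15, 15, 1, 1, 1].
sign(π) = (−1)^{n − #cycles} = (−1)^{93−9} = (−1)^84 = +1.
(28|93)_J = +1 (Zolotarev's lemma cross-check).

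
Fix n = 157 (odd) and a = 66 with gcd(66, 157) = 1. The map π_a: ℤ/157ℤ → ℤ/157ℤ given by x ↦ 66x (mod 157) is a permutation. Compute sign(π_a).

Start at x=15: 15 → 48 → 28 → 121 → 136 → 27 → 55 → … (one orbit).
2 cycles of lengths [156, 1].
With 2 cycles on 157 points, sign = (−1)^{157−2} = -1.

-1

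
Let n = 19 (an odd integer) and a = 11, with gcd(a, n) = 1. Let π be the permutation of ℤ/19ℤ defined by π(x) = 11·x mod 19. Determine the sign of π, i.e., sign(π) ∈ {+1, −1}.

Trace 7: π^k(7) = [7, 1, 11] for k=0..2.
π_11 has 7 disjoint cycles with lengths [3, 3, 3, 3, 3, 3, 1] on {0,…,18}.
Σ(ℓ_i−1) = 19−7 = 12; sign = (−1)^12 = +1.

+1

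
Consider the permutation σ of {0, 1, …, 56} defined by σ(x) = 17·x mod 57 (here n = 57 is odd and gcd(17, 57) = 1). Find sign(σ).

-1

Trace 35: π^k(35) = [35, 25, 26, 43, 47, 1, 17] for k=0..6.
Cycle lengths of π_17 on ℤ/57ℤ: [18, 18, 9, 9, 2, 1]; 6 cycles in total.
With 6 cycles on 57 points, sign = (−1)^{57−6} = -1.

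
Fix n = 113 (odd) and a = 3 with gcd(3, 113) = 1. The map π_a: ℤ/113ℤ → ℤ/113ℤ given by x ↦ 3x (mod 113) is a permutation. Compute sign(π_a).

-1

Trace 98: π^k(98) = [98, 68, 91, 47, 28, 84, 26] for k=0..6.
Cycle lengths of π_3 on ℤ/113ℤ: [112, 1]; 2 cycles in total.
n − c = 113 − 2 = 111; sign = (−1)^111 = -1.
Check: (3/113) = -1 by Zolotarev.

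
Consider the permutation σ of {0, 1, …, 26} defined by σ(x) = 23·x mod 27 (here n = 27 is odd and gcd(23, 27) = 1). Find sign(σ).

-1

Start at x=26: 26 → 4 → 11 → 10 → 14 → 25 → 8 → … (one orbit).
Cycle type of π: 18 + 6 + 2 + 1; total 4 cycles.
With 4 cycles on 27 points, sign = (−1)^{27−4} = -1.
Zolotarev: (23|27) = -1, matching the cycle-count sign.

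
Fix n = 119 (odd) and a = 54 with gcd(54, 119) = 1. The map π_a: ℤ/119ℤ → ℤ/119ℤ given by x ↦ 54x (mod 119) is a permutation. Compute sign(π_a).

Trace 67: π^k(67) = [67, 48, 93, 24, 106, 12, 53] for k=0..6.
Cycle type of π: 48×2 + 16 + 6 + 1; total 5 cycles.
sign(π) = (−1)^{n − #cycles} = (−1)^{119−5} = (−1)^114 = +1.

+1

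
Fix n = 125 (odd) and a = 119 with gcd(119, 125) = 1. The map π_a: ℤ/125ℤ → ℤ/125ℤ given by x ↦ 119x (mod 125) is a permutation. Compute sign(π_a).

Start at x=26: 26 → 94 → 61 → 9 → 71 → 74 → 56 → … (one orbit).
Decompose π into cycles: lengths [50, 50, 10, 10, 2, 2, 1] (7 cycles, including the fixed point 0).
7 cycles on 125: each ℓ→(−1)^(ℓ−1), product (−1)^118 = +1.
Zolotarev: (119|125) = +1, matching the cycle-count sign.

+1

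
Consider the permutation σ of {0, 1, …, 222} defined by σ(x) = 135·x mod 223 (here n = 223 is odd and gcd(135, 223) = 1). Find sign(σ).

Trace 65: π^k(65) = [65, 78, 49, 148, 133, 115, 138] for k=0..6.
Cycle lengths of π_135 on ℤ/223ℤ: [111, 111, 1]; 3 cycles in total.
n − c = 223 − 3 = 220; sign = (−1)^220 = +1.

+1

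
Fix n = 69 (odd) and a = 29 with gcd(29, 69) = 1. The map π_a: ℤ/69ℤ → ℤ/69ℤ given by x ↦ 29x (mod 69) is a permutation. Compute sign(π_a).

Orbit of 4 under x↦29x: [4, 47, 52, 59, 55, 8, 25]… (length divides ord_69(29)).
π_29 has 6 disjoint cycles with lengths [22, 22, 11, 11, 2, 1] on {0,…,68}.
6 cycles on 69: each ℓ→(−1)^(ℓ−1), product (−1)^63 = -1.

-1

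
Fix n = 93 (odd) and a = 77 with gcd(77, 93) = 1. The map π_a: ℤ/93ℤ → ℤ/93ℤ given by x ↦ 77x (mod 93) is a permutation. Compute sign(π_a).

+1

Orbit of 1 under x↦77x: [1, 77, 70, 89, 64, 92, 16]… (length divides ord_93(77)).
The orbit structure of x ↦ 77x mod 93: 11 orbits of sizes [10, 10, 10, 10, 10, 10, 10, 10, 10, 2, 1].
With 11 cycles on 93 points, sign = (−1)^{93−11} = +1.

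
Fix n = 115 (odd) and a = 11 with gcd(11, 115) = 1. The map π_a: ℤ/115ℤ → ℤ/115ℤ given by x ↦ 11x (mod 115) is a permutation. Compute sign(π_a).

-1

Trace 36: π^k(36) = [36, 51, 101, 76, 31, 111, 71] for k=0..6.
Decompose π into cycles: lengths [22, 22, 22, 22, 22, 1, 1, 1, 1, 1] (10 cycles, including the fixed point 0).
sign(π) = (−1)^{n − #cycles} = (−1)^{115−10} = (−1)^105 = -1.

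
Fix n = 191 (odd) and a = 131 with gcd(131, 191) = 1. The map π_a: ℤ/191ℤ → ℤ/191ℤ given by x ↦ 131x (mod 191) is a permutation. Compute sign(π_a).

Start at x=38: 38 → 12 → 44 → 34 → 61 → 160 → 141 → … (one orbit).
Cycle type of π: 190 + 1; total 2 cycles.
sign(π) = (−1)^{n − #cycles} = (−1)^{191−2} = (−1)^189 = -1.
Zolotarev: (131|191) = -1, matching the cycle-count sign.

-1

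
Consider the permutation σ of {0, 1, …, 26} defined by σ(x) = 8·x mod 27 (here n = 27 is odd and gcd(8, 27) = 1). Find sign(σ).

Trace 8: π^k(8) = [8, 10, 26, 19, 17, 1] for k=0..5.
Cycle type of π: 6×3 + 2×4 + 1; total 8 cycles.
n − c = 27 − 8 = 19; sign = (−1)^19 = -1.
The Jacobi symbol (8|27) = -1 (Zolotarev) agrees.

-1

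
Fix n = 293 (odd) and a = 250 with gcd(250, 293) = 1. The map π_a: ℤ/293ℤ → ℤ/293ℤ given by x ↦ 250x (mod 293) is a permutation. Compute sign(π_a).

+1

Start at x=38: 38 → 124 → 235 → 150 → 289 → 172 → 222 → … (one orbit).
The orbit structure of x ↦ 250x mod 293: 5 orbits of sizes [73, 73, 73, 73, 1].
5 cycles on 293: each ℓ→(−1)^(ℓ−1), product (−1)^288 = +1.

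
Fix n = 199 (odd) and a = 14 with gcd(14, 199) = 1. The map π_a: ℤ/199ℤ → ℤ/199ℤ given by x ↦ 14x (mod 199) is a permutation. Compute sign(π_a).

+1

Trace 122: π^k(122) = [122, 116, 32, 50, 103, 49, 89] for k=0..6.
Cycle lengths of π_14 on ℤ/199ℤ: [99, 99, 1]; 3 cycles in total.
With 3 cycles on 199 points, sign = (−1)^{199−3} = +1.
(14|199)_J = +1 (Zolotarev's lemma cross-check).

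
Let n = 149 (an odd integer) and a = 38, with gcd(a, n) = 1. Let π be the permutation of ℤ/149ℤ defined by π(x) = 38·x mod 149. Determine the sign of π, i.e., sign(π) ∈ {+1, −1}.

-1

Start at x=87: 87 → 28 → 21 → 53 → 77 → 95 → 34 → … (one orbit).
The orbit structure of x ↦ 38x mod 149: 2 orbits of sizes [148, 1].
2 cycles on 149: each ℓ→(−1)^(ℓ−1), product (−1)^147 = -1.
Check: (38/149) = -1 by Zolotarev.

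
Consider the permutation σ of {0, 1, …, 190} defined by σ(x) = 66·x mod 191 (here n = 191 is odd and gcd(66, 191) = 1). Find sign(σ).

-1

Trace 166: π^k(166) = [166, 69, 161, 121, 155, 107, 186] for k=0..6.
Cycle type of π: 38×5 + 1; total 6 cycles.
191 − 6 = 185 transpositions; sign(π) = (−1)^185 = -1.
Via Zolotarev, sign(π_{66}) = (66|191) = -1.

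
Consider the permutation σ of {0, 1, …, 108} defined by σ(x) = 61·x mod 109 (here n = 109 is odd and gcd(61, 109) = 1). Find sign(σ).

+1

Trace 26: π^k(26) = [26, 60, 63, 28, 73, 93, 5] for k=0..6.
Decompose π into cycles: lengths [54, 54, 1] (3 cycles, including the fixed point 0).
3 cycles on 109: each ℓ→(−1)^(ℓ−1), product (−1)^106 = +1.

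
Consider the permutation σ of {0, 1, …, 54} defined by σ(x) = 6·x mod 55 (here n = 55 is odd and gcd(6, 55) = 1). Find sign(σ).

-1

Orbit of 6 under x↦6x: [6, 36, 51, 31, 21, 16, 41]… (length divides ord_55(6)).
The orbit structure of x ↦ 6x mod 55: 10 orbits of sizes [10, 10, 10, 10, 10, 1, 1, 1, 1, 1].
n − c = 55 − 10 = 45; sign = (−1)^45 = -1.
Check: (6/55) = -1 by Zolotarev.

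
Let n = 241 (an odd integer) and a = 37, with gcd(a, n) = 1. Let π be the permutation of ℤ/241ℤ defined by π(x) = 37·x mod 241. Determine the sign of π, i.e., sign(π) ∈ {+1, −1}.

Orbit of 146 under x↦37x: [146, 100, 85, 12, 203, 40, 34]… (length divides ord_241(37)).
The orbit structure of x ↦ 37x mod 241: 2 orbits of sizes [240, 1].
n − c = 241 − 2 = 239; sign = (−1)^239 = -1.
Check: (37/241) = -1 by Zolotarev.

-1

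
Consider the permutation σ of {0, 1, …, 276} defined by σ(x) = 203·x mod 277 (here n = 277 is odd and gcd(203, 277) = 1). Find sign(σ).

+1

Start at x=19: 19 → 256 → 169 → 236 → 264 → 131 → 1 → … (one orbit).
Decompose π into cycles: lengths [23, 23, 23, 23, 23, 23, 23, 23, 23, 23, 23, 23, 1] (13 cycles, including the fixed point 0).
Σ(ℓ_i−1) = 277−13 = 264; sign = (−1)^264 = +1.
Zolotarev: (203|277) = +1, matching the cycle-count sign.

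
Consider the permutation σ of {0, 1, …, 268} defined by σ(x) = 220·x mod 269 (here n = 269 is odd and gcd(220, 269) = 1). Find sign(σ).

Trace 1: π^k(1) = [1, 220, 249, 173, 131, 37, 70] for k=0..6.
The orbit structure of x ↦ 220x mod 269: 5 orbits of sizes [67, 67, 67, 67, 1].
Σ(ℓ_i−1) = 269−5 = 264; sign = (−1)^264 = +1.
Via Zolotarev, sign(π_{220}) = (220|269) = +1.

+1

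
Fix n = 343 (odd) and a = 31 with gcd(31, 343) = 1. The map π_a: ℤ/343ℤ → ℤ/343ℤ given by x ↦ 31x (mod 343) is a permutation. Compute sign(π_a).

-1

Trace 214: π^k(214) = [214, 117, 197, 276, 324, 97, 263] for k=0..6.
π_31 has 16 disjoint cycles with lengths [42, 42, 42, 42, 42, 42, 42, 6, 6, 6, 6, 6, 6, 6, 6, 1] on {0,…,342}.
With 16 cycles on 343 points, sign = (−1)^{343−16} = -1.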